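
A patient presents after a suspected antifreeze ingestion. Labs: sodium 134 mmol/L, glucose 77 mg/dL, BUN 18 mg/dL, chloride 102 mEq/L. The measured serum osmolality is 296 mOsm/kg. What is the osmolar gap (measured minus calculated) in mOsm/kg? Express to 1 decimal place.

Calculated osmolality = 2·Na + glucose/18 + BUN/2.8
= 2·134 + 77/18 + 18/2.8
= 268 + 4.28 + 6.43
= 278.71 mOsm/kg ≈ 278.7 mOsm/kg
Osmolar gap = measured − calculated = 296 − 278.7 = 17.3 mOsm/kg

17.3 mOsm/kg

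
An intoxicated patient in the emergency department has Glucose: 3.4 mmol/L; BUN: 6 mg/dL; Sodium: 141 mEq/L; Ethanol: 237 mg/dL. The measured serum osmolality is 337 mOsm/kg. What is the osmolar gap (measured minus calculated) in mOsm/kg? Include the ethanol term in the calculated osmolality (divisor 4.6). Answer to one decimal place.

Calculated osmolality = 2·Na + glucose + BUN/2.8 + ethanol/4.6
= 2·141 + 3.4 + 6/2.8 + 237/4.6
= 282 + 3.40 + 2.14 + 51.52
= 339.06 mOsm/kg ≈ 339.1 mOsm/kg
Osmolar gap = measured − calculated = 337 − 339.1 = -2.1 mOsm/kg

-2.1 mOsm/kg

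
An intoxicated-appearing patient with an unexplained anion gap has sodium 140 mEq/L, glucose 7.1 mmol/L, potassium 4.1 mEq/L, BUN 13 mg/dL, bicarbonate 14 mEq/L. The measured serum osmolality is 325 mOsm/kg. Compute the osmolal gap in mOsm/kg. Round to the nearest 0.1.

Calculated osmolality = 2·Na + glucose + BUN/2.8
= 2·140 + 7.1 + 13/2.8
= 280 + 7.10 + 4.64
= 291.74 mOsm/kg ≈ 291.7 mOsm/kg
Osmolar gap = measured − calculated = 325 − 291.7 = 33.3 mOsm/kg

33.3 mOsm/kg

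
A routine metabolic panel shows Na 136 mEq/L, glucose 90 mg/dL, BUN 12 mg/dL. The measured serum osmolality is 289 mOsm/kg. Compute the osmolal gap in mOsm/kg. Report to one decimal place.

Calculated osmolality = 2·Na + glucose/18 + BUN/2.8
= 2·136 + 90/18 + 12/2.8
= 272 + 5 + 4.29
= 281.29 mOsm/kg ≈ 281.3 mOsm/kg
Osmolar gap = measured − calculated = 289 − 281.3 = 7.7 mOsm/kg

7.7 mOsm/kg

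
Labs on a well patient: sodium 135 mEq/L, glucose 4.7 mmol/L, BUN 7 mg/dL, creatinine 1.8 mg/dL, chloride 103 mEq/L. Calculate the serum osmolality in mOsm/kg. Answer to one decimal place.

Calculated osmolality = 2·Na + glucose + BUN/2.8
= 2·135 + 4.7 + 7/2.8
= 270 + 4.70 + 2.50
= 277.2 mOsm/kg

277.2 mOsm/kg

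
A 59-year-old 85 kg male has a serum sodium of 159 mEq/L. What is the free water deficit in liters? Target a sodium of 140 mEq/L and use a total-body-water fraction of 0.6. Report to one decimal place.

TBW = 0.6 · 85 = 51 L
Free water deficit = TBW · (Na/140 − 1)
= 51 · (159/140 − 1)
= 51 · 0.1357
= 6.92 L

6.9 L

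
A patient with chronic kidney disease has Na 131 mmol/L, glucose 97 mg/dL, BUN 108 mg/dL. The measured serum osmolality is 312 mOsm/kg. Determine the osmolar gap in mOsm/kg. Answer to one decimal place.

6.0 mOsm/kg

Calculated osmolality = 2·Na + glucose/18 + BUN/2.8
= 2·131 + 97/18 + 108/2.8
= 262 + 5.39 + 38.57
= 305.96 mOsm/kg ≈ 306.0 mOsm/kg
Osmolar gap = measured − calculated = 312 − 306.0 = 6.0 mOsm/kg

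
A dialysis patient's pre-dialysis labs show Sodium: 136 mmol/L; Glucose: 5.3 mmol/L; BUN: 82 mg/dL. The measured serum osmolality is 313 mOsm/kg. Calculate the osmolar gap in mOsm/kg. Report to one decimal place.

Calculated osmolality = 2·Na + glucose + BUN/2.8
= 2·136 + 5.3 + 82/2.8
= 272 + 5.30 + 29.29
= 306.59 mOsm/kg ≈ 306.6 mOsm/kg
Osmolar gap = measured − calculated = 313 − 306.6 = 6.4 mOsm/kg

6.4 mOsm/kg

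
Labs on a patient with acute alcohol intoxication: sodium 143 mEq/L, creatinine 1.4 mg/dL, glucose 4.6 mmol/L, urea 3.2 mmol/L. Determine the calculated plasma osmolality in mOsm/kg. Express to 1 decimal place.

Calculated osmolality = 2·Na + glucose + urea
= 2·143 + 4.6 + 3.2
= 286 + 4.60 + 3.20
= 293.8 mOsm/kg

293.8 mOsm/kg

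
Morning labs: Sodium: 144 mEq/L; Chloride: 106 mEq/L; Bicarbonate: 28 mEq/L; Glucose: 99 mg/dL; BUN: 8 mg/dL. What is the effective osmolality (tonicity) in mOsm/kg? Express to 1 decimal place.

293.5 mOsm/kg

Effective osmolality excludes urea (freely permeant across cell membranes):
2·Na + glucose/18
= 2·144 + 99/18
= 288 + 5.5
= 293.5 mOsm/kg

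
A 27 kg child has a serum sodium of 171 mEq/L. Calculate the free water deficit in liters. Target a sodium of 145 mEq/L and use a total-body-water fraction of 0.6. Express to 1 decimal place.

TBW = 0.6 · 27 = 16.2 L
Free water deficit = TBW · (Na/145 − 1)
= 16.2 · (171/145 − 1)
= 16.2 · 0.1793
= 2.9 L

2.9 L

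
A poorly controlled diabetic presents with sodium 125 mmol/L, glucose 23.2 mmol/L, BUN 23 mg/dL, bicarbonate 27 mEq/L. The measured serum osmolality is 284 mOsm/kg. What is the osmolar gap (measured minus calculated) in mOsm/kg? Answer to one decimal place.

2.6 mOsm/kg

Calculated osmolality = 2·Na + glucose + BUN/2.8
= 2·125 + 23.2 + 23/2.8
= 250 + 23.20 + 8.21
= 281.41 mOsm/kg ≈ 281.4 mOsm/kg
Osmolar gap = measured − calculated = 284 − 281.4 = 2.6 mOsm/kg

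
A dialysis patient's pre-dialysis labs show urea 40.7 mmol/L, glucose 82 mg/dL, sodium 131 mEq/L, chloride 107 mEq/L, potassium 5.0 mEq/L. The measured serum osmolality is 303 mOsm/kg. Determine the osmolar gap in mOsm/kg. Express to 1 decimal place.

Calculated osmolality = 2·Na + glucose/18 + urea
= 2·131 + 82/18 + 40.7
= 262 + 4.56 + 40.70
= 307.26 mOsm/kg ≈ 307.3 mOsm/kg
Osmolar gap = measured − calculated = 303 − 307.3 = -4.3 mOsm/kg

-4.3 mOsm/kg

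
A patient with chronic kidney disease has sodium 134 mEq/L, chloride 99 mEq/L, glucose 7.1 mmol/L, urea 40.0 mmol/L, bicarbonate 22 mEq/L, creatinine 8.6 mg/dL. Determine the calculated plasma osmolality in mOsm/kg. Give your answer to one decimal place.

Calculated osmolality = 2·Na + glucose + urea
= 2·134 + 7.1 + 40
= 268 + 7.10 + 40
= 315.1 mOsm/kg

315.1 mOsm/kg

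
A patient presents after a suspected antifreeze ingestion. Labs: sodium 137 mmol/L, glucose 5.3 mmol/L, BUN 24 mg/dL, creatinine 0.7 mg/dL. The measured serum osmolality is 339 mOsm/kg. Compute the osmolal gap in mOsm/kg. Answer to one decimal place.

Calculated osmolality = 2·Na + glucose + BUN/2.8
= 2·137 + 5.3 + 24/2.8
= 274 + 5.30 + 8.57
= 287.87 mOsm/kg ≈ 287.9 mOsm/kg
Osmolar gap = measured − calculated = 339 − 287.9 = 51.1 mOsm/kg

51.1 mOsm/kg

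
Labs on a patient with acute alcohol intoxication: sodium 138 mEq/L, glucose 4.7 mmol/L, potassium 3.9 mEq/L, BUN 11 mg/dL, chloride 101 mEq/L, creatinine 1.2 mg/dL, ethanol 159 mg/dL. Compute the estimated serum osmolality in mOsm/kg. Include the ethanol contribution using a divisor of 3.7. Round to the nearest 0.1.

Calculated osmolality = 2·Na + glucose + BUN/2.8 + ethanol/3.7
= 2·138 + 4.7 + 11/2.8 + 159/3.7
= 276 + 4.70 + 3.93 + 42.97
= 327.6 mOsm/kg

327.6 mOsm/kg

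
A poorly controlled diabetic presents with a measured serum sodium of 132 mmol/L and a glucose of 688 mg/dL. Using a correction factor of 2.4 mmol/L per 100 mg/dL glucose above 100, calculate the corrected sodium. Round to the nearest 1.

Corrected Na = measured Na + 2.4 · (glucose − 100)/100
= 132 + 2.4 · (688 − 100)/100
= 132 + 14.1
= 146.1 mmol/L

146 mmol/L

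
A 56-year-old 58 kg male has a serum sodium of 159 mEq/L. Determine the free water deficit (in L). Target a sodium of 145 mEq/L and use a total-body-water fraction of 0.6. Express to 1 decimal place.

3.4 L

TBW = 0.6 · 58 = 34.8 L
Free water deficit = TBW · (Na/145 − 1)
= 34.8 · (159/145 − 1)
= 34.8 · 0.0966
= 3.36 L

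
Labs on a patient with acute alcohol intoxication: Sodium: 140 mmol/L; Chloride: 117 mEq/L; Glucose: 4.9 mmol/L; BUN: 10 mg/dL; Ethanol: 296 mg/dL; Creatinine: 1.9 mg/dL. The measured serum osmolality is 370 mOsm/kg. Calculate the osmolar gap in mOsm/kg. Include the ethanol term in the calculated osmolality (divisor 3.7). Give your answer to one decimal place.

Calculated osmolality = 2·Na + glucose + BUN/2.8 + ethanol/3.7
= 2·140 + 4.9 + 10/2.8 + 296/3.7
= 280 + 4.90 + 3.57 + 80
= 368.47 mOsm/kg ≈ 368.5 mOsm/kg
Osmolar gap = measured − calculated = 370 − 368.5 = 1.5 mOsm/kg

1.5 mOsm/kg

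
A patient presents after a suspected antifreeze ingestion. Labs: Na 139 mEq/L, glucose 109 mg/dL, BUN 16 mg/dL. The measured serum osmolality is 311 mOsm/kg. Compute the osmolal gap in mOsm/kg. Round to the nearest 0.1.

21.2 mOsm/kg

Calculated osmolality = 2·Na + glucose/18 + BUN/2.8
= 2·139 + 109/18 + 16/2.8
= 278 + 6.06 + 5.71
= 289.77 mOsm/kg ≈ 289.8 mOsm/kg
Osmolar gap = measured − calculated = 311 − 289.8 = 21.2 mOsm/kg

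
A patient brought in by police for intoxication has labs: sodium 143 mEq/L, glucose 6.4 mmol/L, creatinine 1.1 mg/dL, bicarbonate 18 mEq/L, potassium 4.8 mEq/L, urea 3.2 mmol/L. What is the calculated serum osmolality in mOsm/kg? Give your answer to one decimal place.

295.6 mOsm/kg

Calculated osmolality = 2·Na + glucose + urea
= 2·143 + 6.4 + 3.2
= 286 + 6.40 + 3.20
= 295.6 mOsm/kg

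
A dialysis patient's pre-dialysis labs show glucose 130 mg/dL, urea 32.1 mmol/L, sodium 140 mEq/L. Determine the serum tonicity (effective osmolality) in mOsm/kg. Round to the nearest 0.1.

Effective osmolality excludes urea (freely permeant across cell membranes):
2·Na + glucose/18
= 2·140 + 130/18
= 280 + 7.22
= 287.22 mOsm/kg

287.2 mOsm/kg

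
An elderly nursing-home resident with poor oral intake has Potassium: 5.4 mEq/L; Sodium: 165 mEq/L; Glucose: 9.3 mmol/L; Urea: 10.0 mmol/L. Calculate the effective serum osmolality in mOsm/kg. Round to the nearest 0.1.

339.3 mOsm/kg

Effective osmolality excludes urea (freely permeant across cell membranes):
2·Na + glucose
= 2·165 + 9.3
= 330 + 9.3
= 339.3 mOsm/kg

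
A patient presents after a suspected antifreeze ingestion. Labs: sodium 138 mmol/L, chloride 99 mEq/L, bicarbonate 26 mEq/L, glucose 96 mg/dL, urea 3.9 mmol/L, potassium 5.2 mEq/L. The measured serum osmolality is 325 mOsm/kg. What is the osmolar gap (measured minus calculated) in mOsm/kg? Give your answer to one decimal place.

39.8 mOsm/kg

Calculated osmolality = 2·Na + glucose/18 + urea
= 2·138 + 96/18 + 3.9
= 276 + 5.33 + 3.90
= 285.23 mOsm/kg ≈ 285.2 mOsm/kg
Osmolar gap = measured − calculated = 325 − 285.2 = 39.8 mOsm/kg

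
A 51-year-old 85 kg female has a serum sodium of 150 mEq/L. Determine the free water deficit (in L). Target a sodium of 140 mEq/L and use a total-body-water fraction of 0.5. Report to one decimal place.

3.0 L

TBW = 0.5 · 85 = 42.5 L
Free water deficit = TBW · (Na/140 − 1)
= 42.5 · (150/140 − 1)
= 42.5 · 0.0714
= 3.03 L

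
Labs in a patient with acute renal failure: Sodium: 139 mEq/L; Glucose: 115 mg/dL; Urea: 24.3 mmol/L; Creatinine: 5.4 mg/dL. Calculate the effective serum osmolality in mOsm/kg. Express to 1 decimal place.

Effective osmolality excludes urea (freely permeant across cell membranes):
2·Na + glucose/18
= 2·139 + 115/18
= 278 + 6.39
= 284.39 mOsm/kg

284.4 mOsm/kg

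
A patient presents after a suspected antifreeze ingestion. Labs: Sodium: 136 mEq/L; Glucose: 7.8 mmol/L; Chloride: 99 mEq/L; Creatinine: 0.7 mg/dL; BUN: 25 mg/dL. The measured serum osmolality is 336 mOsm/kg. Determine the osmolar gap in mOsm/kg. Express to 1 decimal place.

47.3 mOsm/kg

Calculated osmolality = 2·Na + glucose + BUN/2.8
= 2·136 + 7.8 + 25/2.8
= 272 + 7.80 + 8.93
= 288.73 mOsm/kg ≈ 288.7 mOsm/kg
Osmolar gap = measured − calculated = 336 − 288.7 = 47.3 mOsm/kg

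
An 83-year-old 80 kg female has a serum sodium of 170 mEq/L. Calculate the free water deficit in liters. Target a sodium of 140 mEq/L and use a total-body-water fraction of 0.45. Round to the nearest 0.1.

TBW = 0.45 · 80 = 36 L
Free water deficit = TBW · (Na/140 − 1)
= 36 · (170/140 − 1)
= 36 · 0.2143
= 7.71 L

7.7 L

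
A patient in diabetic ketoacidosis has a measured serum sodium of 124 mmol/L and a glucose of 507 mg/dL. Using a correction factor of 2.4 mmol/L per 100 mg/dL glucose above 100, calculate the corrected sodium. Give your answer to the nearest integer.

134 mmol/L

Corrected Na = measured Na + 2.4 · (glucose − 100)/100
= 124 + 2.4 · (507 − 100)/100
= 124 + 9.8
= 133.8 mmol/L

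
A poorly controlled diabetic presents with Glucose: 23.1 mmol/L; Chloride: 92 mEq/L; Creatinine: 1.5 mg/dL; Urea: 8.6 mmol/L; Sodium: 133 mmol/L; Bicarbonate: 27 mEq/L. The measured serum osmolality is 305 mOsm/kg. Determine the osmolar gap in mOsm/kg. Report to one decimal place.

7.3 mOsm/kg

Calculated osmolality = 2·Na + glucose + urea
= 2·133 + 23.1 + 8.6
= 266 + 23.10 + 8.60
= 297.7 mOsm/kg ≈ 297.7 mOsm/kg
Osmolar gap = measured − calculated = 305 − 297.7 = 7.3 mOsm/kg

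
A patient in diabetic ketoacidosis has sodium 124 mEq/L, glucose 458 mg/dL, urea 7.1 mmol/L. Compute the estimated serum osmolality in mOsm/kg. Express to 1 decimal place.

Calculated osmolality = 2·Na + glucose/18 + urea
= 2·124 + 458/18 + 7.1
= 248 + 25.44 + 7.10
= 280.54 mOsm/kg

280.5 mOsm/kg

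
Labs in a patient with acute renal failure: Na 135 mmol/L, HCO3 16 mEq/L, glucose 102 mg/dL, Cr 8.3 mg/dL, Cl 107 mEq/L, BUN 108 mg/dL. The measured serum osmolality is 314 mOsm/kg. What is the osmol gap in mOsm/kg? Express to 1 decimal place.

Calculated osmolality = 2·Na + glucose/18 + BUN/2.8
= 2·135 + 102/18 + 108/2.8
= 270 + 5.67 + 38.57
= 314.24 mOsm/kg ≈ 314.2 mOsm/kg
Osmolar gap = measured − calculated = 314 − 314.2 = -0.2 mOsm/kg

-0.2 mOsm/kg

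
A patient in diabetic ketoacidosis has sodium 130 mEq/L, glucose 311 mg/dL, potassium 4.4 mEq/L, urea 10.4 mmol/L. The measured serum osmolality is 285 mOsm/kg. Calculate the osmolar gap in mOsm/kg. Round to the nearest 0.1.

-2.7 mOsm/kg

Calculated osmolality = 2·Na + glucose/18 + urea
= 2·130 + 311/18 + 10.4
= 260 + 17.28 + 10.40
= 287.68 mOsm/kg ≈ 287.7 mOsm/kg
Osmolar gap = measured − calculated = 285 − 287.7 = -2.7 mOsm/kg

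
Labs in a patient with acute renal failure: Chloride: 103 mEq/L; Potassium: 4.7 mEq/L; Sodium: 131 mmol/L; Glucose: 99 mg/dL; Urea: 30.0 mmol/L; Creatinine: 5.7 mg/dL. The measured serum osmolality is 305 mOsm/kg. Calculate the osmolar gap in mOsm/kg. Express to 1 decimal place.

Calculated osmolality = 2·Na + glucose/18 + urea
= 2·131 + 99/18 + 30
= 262 + 5.50 + 30
= 297.5 mOsm/kg ≈ 297.5 mOsm/kg
Osmolar gap = measured − calculated = 305 − 297.5 = 7.5 mOsm/kg

7.5 mOsm/kg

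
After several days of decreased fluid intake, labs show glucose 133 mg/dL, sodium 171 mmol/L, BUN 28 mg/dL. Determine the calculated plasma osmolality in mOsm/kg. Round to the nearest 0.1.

359.4 mOsm/kg

Calculated osmolality = 2·Na + glucose/18 + BUN/2.8
= 2·171 + 133/18 + 28/2.8
= 342 + 7.39 + 10
= 359.39 mOsm/kg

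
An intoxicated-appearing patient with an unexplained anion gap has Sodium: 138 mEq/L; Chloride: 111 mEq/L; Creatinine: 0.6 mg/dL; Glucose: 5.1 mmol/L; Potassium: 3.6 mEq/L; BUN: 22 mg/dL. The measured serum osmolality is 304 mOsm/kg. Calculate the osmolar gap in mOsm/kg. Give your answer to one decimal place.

Calculated osmolality = 2·Na + glucose + BUN/2.8
= 2·138 + 5.1 + 22/2.8
= 276 + 5.10 + 7.86
= 288.96 mOsm/kg ≈ 289.0 mOsm/kg
Osmolar gap = measured − calculated = 304 − 289.0 = 15.0 mOsm/kg

15.0 mOsm/kg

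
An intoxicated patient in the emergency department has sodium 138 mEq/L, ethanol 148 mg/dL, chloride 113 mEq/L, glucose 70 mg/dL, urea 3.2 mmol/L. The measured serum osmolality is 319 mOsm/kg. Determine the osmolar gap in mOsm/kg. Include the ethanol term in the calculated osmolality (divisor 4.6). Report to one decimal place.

3.7 mOsm/kg

Calculated osmolality = 2·Na + glucose/18 + urea + ethanol/4.6
= 2·138 + 70/18 + 3.2 + 148/4.6
= 276 + 3.89 + 3.20 + 32.17
= 315.26 mOsm/kg ≈ 315.3 mOsm/kg
Osmolar gap = measured − calculated = 319 − 315.3 = 3.7 mOsm/kg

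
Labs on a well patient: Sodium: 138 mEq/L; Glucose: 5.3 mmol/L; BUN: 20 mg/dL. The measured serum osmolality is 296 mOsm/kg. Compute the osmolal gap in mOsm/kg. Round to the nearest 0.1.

7.6 mOsm/kg

Calculated osmolality = 2·Na + glucose + BUN/2.8
= 2·138 + 5.3 + 20/2.8
= 276 + 5.30 + 7.14
= 288.44 mOsm/kg ≈ 288.4 mOsm/kg
Osmolar gap = measured − calculated = 296 − 288.4 = 7.6 mOsm/kg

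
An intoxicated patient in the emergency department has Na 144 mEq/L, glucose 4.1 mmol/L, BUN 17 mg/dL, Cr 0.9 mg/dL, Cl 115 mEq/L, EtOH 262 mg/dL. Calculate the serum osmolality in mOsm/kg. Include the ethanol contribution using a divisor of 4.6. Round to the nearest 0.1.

Calculated osmolality = 2·Na + glucose + BUN/2.8 + ethanol/4.6
= 2·144 + 4.1 + 17/2.8 + 262/4.6
= 288 + 4.10 + 6.07 + 56.96
= 355.13 mOsm/kg

355.1 mOsm/kg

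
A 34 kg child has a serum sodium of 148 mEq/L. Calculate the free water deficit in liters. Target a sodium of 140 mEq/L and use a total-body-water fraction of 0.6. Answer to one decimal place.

TBW = 0.6 · 34 = 20.4 L
Free water deficit = TBW · (Na/140 − 1)
= 20.4 · (148/140 − 1)
= 20.4 · 0.0571
= 1.16 L

1.2 L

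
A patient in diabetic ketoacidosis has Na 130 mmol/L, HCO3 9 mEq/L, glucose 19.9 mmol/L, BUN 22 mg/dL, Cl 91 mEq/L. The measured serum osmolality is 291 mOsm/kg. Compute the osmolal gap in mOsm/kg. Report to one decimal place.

Calculated osmolality = 2·Na + glucose + BUN/2.8
= 2·130 + 19.9 + 22/2.8
= 260 + 19.90 + 7.86
= 287.76 mOsm/kg ≈ 287.8 mOsm/kg
Osmolar gap = measured − calculated = 291 − 287.8 = 3.2 mOsm/kg

3.2 mOsm/kg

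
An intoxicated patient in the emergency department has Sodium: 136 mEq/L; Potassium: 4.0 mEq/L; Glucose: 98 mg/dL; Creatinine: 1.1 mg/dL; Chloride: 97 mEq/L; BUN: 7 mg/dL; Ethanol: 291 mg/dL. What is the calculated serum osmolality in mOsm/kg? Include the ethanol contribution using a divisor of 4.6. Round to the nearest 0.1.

Calculated osmolality = 2·Na + glucose/18 + BUN/2.8 + ethanol/4.6
= 2·136 + 98/18 + 7/2.8 + 291/4.6
= 272 + 5.44 + 2.50 + 63.26
= 343.2 mOsm/kg

343.2 mOsm/kg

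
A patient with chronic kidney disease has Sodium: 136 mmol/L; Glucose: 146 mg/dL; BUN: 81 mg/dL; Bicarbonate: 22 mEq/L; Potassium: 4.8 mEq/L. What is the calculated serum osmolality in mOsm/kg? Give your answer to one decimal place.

309.0 mOsm/kg

Calculated osmolality = 2·Na + glucose/18 + BUN/2.8
= 2·136 + 146/18 + 81/2.8
= 272 + 8.11 + 28.93
= 309.04 mOsm/kg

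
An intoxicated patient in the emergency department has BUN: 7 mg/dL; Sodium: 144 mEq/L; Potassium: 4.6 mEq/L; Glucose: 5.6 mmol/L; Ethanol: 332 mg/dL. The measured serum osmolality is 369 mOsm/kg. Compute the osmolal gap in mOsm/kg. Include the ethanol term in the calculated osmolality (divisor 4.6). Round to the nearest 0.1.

Calculated osmolality = 2·Na + glucose + BUN/2.8 + ethanol/4.6
= 2·144 + 5.6 + 7/2.8 + 332/4.6
= 288 + 5.60 + 2.50 + 72.17
= 368.27 mOsm/kg ≈ 368.3 mOsm/kg
Osmolar gap = measured − calculated = 369 − 368.3 = 0.7 mOsm/kg

0.7 mOsm/kg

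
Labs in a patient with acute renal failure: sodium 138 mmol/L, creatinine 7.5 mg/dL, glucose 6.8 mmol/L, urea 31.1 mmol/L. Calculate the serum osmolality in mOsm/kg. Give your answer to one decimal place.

Calculated osmolality = 2·Na + glucose + urea
= 2·138 + 6.8 + 31.1
= 276 + 6.80 + 31.10
= 313.9 mOsm/kg

313.9 mOsm/kg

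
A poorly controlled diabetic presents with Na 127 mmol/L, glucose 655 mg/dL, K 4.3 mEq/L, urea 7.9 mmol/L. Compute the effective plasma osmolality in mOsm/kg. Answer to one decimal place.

Effective osmolality excludes urea (freely permeant across cell membranes):
2·Na + glucose/18
= 2·127 + 655/18
= 254 + 36.39
= 290.39 mOsm/kg

290.4 mOsm/kg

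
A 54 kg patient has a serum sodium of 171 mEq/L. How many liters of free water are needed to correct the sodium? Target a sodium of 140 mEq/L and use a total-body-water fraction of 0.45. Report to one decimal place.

5.4 L

TBW = 0.45 · 54 = 24.3 L
Free water deficit = TBW · (Na/140 − 1)
= 24.3 · (171/140 − 1)
= 24.3 · 0.2214
= 5.38 L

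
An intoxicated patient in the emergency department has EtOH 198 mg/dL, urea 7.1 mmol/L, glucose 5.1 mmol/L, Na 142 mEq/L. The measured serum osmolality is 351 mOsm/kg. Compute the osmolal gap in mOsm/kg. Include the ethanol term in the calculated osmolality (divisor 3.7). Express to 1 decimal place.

Calculated osmolality = 2·Na + glucose + urea + ethanol/3.7
= 2·142 + 5.1 + 7.1 + 198/3.7
= 284 + 5.10 + 7.10 + 53.51
= 349.71 mOsm/kg ≈ 349.7 mOsm/kg
Osmolar gap = measured − calculated = 351 − 349.7 = 1.3 mOsm/kg

1.3 mOsm/kg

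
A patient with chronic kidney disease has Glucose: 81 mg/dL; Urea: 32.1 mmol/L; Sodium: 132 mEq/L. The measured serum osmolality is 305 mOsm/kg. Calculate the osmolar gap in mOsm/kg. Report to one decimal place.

Calculated osmolality = 2·Na + glucose/18 + urea
= 2·132 + 81/18 + 32.1
= 264 + 4.50 + 32.10
= 300.6 mOsm/kg ≈ 300.6 mOsm/kg
Osmolar gap = measured − calculated = 305 − 300.6 = 4.4 mOsm/kg

4.4 mOsm/kg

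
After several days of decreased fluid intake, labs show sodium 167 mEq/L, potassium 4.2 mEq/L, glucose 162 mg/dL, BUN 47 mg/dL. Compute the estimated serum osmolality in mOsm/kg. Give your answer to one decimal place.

359.8 mOsm/kg

Calculated osmolality = 2·Na + glucose/18 + BUN/2.8
= 2·167 + 162/18 + 47/2.8
= 334 + 9 + 16.79
= 359.79 mOsm/kg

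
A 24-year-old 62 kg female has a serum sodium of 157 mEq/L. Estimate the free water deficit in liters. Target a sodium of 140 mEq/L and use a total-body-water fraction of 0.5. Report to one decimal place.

3.8 L

TBW = 0.5 · 62 = 31 L
Free water deficit = TBW · (Na/140 − 1)
= 31 · (157/140 − 1)
= 31 · 0.1214
= 3.76 L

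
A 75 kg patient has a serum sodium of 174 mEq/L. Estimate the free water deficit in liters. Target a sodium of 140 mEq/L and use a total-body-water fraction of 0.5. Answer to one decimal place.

TBW = 0.5 · 75 = 37.5 L
Free water deficit = TBW · (Na/140 − 1)
= 37.5 · (174/140 − 1)
= 37.5 · 0.2429
= 9.11 L

9.1 L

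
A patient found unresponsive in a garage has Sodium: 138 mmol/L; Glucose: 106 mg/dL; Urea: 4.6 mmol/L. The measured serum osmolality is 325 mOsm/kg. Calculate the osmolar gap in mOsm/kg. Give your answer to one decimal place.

38.5 mOsm/kg

Calculated osmolality = 2·Na + glucose/18 + urea
= 2·138 + 106/18 + 4.6
= 276 + 5.89 + 4.60
= 286.49 mOsm/kg ≈ 286.5 mOsm/kg
Osmolar gap = measured − calculated = 325 − 286.5 = 38.5 mOsm/kg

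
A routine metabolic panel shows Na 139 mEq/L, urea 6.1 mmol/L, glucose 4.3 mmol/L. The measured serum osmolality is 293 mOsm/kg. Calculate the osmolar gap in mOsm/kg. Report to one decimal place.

4.6 mOsm/kg

Calculated osmolality = 2·Na + glucose + urea
= 2·139 + 4.3 + 6.1
= 278 + 4.30 + 6.10
= 288.4 mOsm/kg ≈ 288.4 mOsm/kg
Osmolar gap = measured − calculated = 293 − 288.4 = 4.6 mOsm/kg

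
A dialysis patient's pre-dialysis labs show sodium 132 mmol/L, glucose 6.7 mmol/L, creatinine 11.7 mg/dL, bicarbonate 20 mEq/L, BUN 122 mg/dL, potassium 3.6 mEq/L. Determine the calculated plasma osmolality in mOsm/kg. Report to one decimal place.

314.3 mOsm/kg

Calculated osmolality = 2·Na + glucose + BUN/2.8
= 2·132 + 6.7 + 122/2.8
= 264 + 6.70 + 43.57
= 314.27 mOsm/kg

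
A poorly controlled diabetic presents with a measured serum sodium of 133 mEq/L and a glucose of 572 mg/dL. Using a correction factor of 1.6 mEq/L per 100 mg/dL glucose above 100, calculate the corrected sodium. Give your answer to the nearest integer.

141 mEq/L

Corrected Na = measured Na + 1.6 · (glucose − 100)/100
= 133 + 1.6 · (572 − 100)/100
= 133 + 7.6
= 140.6 mEq/L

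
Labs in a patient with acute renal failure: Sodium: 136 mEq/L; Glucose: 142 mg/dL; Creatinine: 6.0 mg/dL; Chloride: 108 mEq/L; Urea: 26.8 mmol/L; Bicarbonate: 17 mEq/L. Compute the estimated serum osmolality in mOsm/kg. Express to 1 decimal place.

306.7 mOsm/kg

Calculated osmolality = 2·Na + glucose/18 + urea
= 2·136 + 142/18 + 26.8
= 272 + 7.89 + 26.80
= 306.69 mOsm/kg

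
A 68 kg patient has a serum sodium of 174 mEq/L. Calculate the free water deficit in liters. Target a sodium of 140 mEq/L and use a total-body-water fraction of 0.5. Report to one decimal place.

8.3 L

TBW = 0.5 · 68 = 34 L
Free water deficit = TBW · (Na/140 − 1)
= 34 · (174/140 − 1)
= 34 · 0.2429
= 8.26 L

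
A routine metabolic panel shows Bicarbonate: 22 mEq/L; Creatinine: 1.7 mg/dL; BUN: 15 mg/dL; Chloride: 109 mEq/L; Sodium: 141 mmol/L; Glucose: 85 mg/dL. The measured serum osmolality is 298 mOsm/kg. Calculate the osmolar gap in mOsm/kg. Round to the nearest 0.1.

5.9 mOsm/kg

Calculated osmolality = 2·Na + glucose/18 + BUN/2.8
= 2·141 + 85/18 + 15/2.8
= 282 + 4.72 + 5.36
= 292.08 mOsm/kg ≈ 292.1 mOsm/kg
Osmolar gap = measured − calculated = 298 − 292.1 = 5.9 mOsm/kg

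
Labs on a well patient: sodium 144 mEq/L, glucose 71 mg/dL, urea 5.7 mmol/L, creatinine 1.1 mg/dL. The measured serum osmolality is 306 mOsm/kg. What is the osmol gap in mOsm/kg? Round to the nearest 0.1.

8.4 mOsm/kg

Calculated osmolality = 2·Na + glucose/18 + urea
= 2·144 + 71/18 + 5.7
= 288 + 3.94 + 5.70
= 297.64 mOsm/kg ≈ 297.6 mOsm/kg
Osmolar gap = measured − calculated = 306 − 297.6 = 8.4 mOsm/kg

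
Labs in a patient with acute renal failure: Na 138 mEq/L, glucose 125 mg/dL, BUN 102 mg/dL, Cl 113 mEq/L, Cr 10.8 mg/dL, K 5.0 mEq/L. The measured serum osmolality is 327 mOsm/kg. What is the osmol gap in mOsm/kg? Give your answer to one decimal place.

7.6 mOsm/kg

Calculated osmolality = 2·Na + glucose/18 + BUN/2.8
= 2·138 + 125/18 + 102/2.8
= 276 + 6.94 + 36.43
= 319.37 mOsm/kg ≈ 319.4 mOsm/kg
Osmolar gap = measured − calculated = 327 − 319.4 = 7.6 mOsm/kg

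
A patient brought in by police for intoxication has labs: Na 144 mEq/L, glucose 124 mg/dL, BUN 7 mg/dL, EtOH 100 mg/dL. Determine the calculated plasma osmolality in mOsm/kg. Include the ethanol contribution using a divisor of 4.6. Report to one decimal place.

Calculated osmolality = 2·Na + glucose/18 + BUN/2.8 + ethanol/4.6
= 2·144 + 124/18 + 7/2.8 + 100/4.6
= 288 + 6.89 + 2.50 + 21.74
= 319.13 mOsm/kg

319.1 mOsm/kg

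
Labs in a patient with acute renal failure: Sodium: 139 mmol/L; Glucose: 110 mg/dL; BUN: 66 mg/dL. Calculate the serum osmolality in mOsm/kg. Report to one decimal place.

Calculated osmolality = 2·Na + glucose/18 + BUN/2.8
= 2·139 + 110/18 + 66/2.8
= 278 + 6.11 + 23.57
= 307.68 mOsm/kg

307.7 mOsm/kg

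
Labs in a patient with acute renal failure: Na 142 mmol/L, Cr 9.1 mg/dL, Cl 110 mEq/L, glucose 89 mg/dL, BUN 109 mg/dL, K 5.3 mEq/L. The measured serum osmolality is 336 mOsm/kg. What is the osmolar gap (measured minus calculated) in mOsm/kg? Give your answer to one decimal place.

8.1 mOsm/kg

Calculated osmolality = 2·Na + glucose/18 + BUN/2.8
= 2·142 + 89/18 + 109/2.8
= 284 + 4.94 + 38.93
= 327.87 mOsm/kg ≈ 327.9 mOsm/kg
Osmolar gap = measured − calculated = 336 − 327.9 = 8.1 mOsm/kg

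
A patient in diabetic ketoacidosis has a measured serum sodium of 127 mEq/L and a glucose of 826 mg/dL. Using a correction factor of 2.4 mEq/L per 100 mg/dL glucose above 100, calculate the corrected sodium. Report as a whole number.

Corrected Na = measured Na + 2.4 · (glucose − 100)/100
= 127 + 2.4 · (826 − 100)/100
= 127 + 17.4
= 144.4 mEq/L

144 mEq/L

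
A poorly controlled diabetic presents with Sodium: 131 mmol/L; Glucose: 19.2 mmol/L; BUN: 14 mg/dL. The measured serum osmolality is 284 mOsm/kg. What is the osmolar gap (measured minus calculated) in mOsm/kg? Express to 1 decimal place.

Calculated osmolality = 2·Na + glucose + BUN/2.8
= 2·131 + 19.2 + 14/2.8
= 262 + 19.20 + 5
= 286.2 mOsm/kg ≈ 286.2 mOsm/kg
Osmolar gap = measured − calculated = 284 − 286.2 = -2.2 mOsm/kg

-2.2 mOsm/kg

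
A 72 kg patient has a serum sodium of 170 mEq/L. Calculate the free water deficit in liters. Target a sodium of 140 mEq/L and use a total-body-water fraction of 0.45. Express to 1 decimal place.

6.9 L

TBW = 0.45 · 72 = 32.4 L
Free water deficit = TBW · (Na/140 − 1)
= 32.4 · (170/140 − 1)
= 32.4 · 0.2143
= 6.94 L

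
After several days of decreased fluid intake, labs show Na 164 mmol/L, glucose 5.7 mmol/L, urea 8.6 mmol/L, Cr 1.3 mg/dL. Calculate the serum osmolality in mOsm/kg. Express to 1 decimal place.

342.3 mOsm/kg

Calculated osmolality = 2·Na + glucose + urea
= 2·164 + 5.7 + 8.6
= 328 + 5.70 + 8.60
= 342.3 mOsm/kg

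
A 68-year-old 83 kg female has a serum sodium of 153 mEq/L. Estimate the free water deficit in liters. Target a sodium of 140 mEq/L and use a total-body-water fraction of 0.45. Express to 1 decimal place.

3.5 L

TBW = 0.45 · 83 = 37.35 L
Free water deficit = TBW · (Na/140 − 1)
= 37.35 · (153/140 − 1)
= 37.35 · 0.0929
= 3.47 L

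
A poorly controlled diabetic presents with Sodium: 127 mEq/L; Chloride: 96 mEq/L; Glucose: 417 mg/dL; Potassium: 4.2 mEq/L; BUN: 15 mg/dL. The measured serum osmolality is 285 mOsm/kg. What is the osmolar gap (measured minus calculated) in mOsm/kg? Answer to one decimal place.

2.5 mOsm/kg

Calculated osmolality = 2·Na + glucose/18 + BUN/2.8
= 2·127 + 417/18 + 15/2.8
= 254 + 23.17 + 5.36
= 282.53 mOsm/kg ≈ 282.5 mOsm/kg
Osmolar gap = measured − calculated = 285 − 282.5 = 2.5 mOsm/kg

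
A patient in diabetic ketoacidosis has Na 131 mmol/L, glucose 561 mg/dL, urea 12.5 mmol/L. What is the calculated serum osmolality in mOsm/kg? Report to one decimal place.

305.7 mOsm/kg

Calculated osmolality = 2·Na + glucose/18 + urea
= 2·131 + 561/18 + 12.5
= 262 + 31.17 + 12.50
= 305.67 mOsm/kg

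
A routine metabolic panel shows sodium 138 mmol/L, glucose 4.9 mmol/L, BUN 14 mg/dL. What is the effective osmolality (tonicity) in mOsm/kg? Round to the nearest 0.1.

Effective osmolality excludes urea (freely permeant across cell membranes):
2·Na + glucose
= 2·138 + 4.9
= 276 + 4.9
= 280.9 mOsm/kg

280.9 mOsm/kg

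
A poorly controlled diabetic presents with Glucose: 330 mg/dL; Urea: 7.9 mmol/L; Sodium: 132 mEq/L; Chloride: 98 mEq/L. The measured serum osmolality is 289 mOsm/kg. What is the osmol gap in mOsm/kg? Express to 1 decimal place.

Calculated osmolality = 2·Na + glucose/18 + urea
= 2·132 + 330/18 + 7.9
= 264 + 18.33 + 7.90
= 290.23 mOsm/kg ≈ 290.2 mOsm/kg
Osmolar gap = measured − calculated = 289 − 290.2 = -1.2 mOsm/kg

-1.2 mOsm/kg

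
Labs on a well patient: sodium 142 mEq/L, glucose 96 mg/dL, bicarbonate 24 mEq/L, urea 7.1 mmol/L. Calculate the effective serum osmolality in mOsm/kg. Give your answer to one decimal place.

289.3 mOsm/kg

Effective osmolality excludes urea (freely permeant across cell membranes):
2·Na + glucose/18
= 2·142 + 96/18
= 284 + 5.33
= 289.33 mOsm/kg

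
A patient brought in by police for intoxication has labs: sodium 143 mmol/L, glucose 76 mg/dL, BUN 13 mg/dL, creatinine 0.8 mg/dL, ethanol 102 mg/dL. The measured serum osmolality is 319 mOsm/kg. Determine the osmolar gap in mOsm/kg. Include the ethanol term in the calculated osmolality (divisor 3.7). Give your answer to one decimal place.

Calculated osmolality = 2·Na + glucose/18 + BUN/2.8 + ethanol/3.7
= 2·143 + 76/18 + 13/2.8 + 102/3.7
= 286 + 4.22 + 4.64 + 27.57
= 322.43 mOsm/kg ≈ 322.4 mOsm/kg
Osmolar gap = measured − calculated = 319 − 322.4 = -3.4 mOsm/kg

-3.4 mOsm/kg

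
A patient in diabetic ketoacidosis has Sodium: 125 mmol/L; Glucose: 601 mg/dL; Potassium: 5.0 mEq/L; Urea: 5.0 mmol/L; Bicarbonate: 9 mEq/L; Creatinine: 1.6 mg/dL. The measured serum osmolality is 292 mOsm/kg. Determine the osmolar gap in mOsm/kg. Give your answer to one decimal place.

3.6 mOsm/kg

Calculated osmolality = 2·Na + glucose/18 + urea
= 2·125 + 601/18 + 5
= 250 + 33.39 + 5
= 288.39 mOsm/kg ≈ 288.4 mOsm/kg
Osmolar gap = measured − calculated = 292 − 288.4 = 3.6 mOsm/kg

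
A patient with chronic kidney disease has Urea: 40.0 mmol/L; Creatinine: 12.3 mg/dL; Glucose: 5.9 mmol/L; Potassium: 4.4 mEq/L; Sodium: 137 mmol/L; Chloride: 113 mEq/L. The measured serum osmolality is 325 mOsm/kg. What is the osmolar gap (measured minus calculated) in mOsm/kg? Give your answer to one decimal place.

5.1 mOsm/kg

Calculated osmolality = 2·Na + glucose + urea
= 2·137 + 5.9 + 40
= 274 + 5.90 + 40
= 319.9 mOsm/kg ≈ 319.9 mOsm/kg
Osmolar gap = measured − calculated = 325 − 319.9 = 5.1 mOsm/kg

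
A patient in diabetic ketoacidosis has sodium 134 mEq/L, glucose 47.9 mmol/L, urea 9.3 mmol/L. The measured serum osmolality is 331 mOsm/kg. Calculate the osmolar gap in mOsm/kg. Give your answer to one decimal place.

5.8 mOsm/kg

Calculated osmolality = 2·Na + glucose + urea
= 2·134 + 47.9 + 9.3
= 268 + 47.90 + 9.30
= 325.2 mOsm/kg ≈ 325.2 mOsm/kg
Osmolar gap = measured − calculated = 331 − 325.2 = 5.8 mOsm/kg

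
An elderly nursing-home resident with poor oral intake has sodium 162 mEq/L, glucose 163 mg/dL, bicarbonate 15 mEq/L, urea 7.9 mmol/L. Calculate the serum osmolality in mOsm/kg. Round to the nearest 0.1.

341.0 mOsm/kg

Calculated osmolality = 2·Na + glucose/18 + urea
= 2·162 + 163/18 + 7.9
= 324 + 9.06 + 7.90
= 340.96 mOsm/kg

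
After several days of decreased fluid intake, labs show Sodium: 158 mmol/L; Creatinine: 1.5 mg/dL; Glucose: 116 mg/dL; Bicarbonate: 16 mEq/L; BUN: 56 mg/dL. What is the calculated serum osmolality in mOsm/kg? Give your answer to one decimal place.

Calculated osmolality = 2·Na + glucose/18 + BUN/2.8
= 2·158 + 116/18 + 56/2.8
= 316 + 6.44 + 20
= 342.44 mOsm/kg

342.4 mOsm/kg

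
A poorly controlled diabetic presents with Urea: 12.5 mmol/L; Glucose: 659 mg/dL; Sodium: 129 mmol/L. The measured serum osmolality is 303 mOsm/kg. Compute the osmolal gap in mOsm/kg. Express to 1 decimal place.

-4.1 mOsm/kg

Calculated osmolality = 2·Na + glucose/18 + urea
= 2·129 + 659/18 + 12.5
= 258 + 36.61 + 12.50
= 307.11 mOsm/kg ≈ 307.1 mOsm/kg
Osmolar gap = measured − calculated = 303 − 307.1 = -4.1 mOsm/kg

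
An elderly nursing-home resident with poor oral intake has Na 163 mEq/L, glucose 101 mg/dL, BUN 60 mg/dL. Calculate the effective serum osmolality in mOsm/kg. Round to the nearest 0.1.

Effective osmolality excludes urea (freely permeant across cell membranes):
2·Na + glucose/18
= 2·163 + 101/18
= 326 + 5.61
= 331.61 mOsm/kg

331.6 mOsm/kg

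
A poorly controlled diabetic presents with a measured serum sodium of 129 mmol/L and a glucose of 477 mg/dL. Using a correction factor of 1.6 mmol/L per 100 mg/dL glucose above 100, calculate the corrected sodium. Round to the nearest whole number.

135 mmol/L

Corrected Na = measured Na + 1.6 · (glucose − 100)/100
= 129 + 1.6 · (477 − 100)/100
= 129 + 6
= 135 mmol/L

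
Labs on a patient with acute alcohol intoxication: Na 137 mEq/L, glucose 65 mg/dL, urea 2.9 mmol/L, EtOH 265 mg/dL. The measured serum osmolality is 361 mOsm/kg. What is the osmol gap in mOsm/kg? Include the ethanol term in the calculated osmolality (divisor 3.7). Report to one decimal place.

Calculated osmolality = 2·Na + glucose/18 + urea + ethanol/3.7
= 2·137 + 65/18 + 2.9 + 265/3.7
= 274 + 3.61 + 2.90 + 71.62
= 352.13 mOsm/kg ≈ 352.1 mOsm/kg
Osmolar gap = measured − calculated = 361 − 352.1 = 8.9 mOsm/kg

8.9 mOsm/kg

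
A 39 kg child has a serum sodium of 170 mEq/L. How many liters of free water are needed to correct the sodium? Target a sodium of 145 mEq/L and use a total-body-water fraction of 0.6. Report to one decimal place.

TBW = 0.6 · 39 = 23.4 L
Free water deficit = TBW · (Na/145 − 1)
= 23.4 · (170/145 − 1)
= 23.4 · 0.1724
= 4.03 L

4.0 L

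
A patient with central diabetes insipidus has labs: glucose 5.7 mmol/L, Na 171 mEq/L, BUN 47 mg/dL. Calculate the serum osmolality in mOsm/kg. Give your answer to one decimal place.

364.5 mOsm/kg

Calculated osmolality = 2·Na + glucose + BUN/2.8
= 2·171 + 5.7 + 47/2.8
= 342 + 5.70 + 16.79
= 364.49 mOsm/kg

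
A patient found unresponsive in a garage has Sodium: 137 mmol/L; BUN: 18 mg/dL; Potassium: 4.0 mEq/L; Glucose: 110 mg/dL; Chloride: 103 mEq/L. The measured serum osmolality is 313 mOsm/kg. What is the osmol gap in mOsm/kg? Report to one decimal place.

26.5 mOsm/kg

Calculated osmolality = 2·Na + glucose/18 + BUN/2.8
= 2·137 + 110/18 + 18/2.8
= 274 + 6.11 + 6.43
= 286.54 mOsm/kg ≈ 286.5 mOsm/kg
Osmolar gap = measured − calculated = 313 − 286.5 = 26.5 mOsm/kg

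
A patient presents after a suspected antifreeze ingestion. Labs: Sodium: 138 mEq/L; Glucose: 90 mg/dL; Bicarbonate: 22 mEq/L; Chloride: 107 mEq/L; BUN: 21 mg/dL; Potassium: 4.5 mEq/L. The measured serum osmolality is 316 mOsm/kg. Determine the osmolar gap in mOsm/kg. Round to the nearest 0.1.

Calculated osmolality = 2·Na + glucose/18 + BUN/2.8
= 2·138 + 90/18 + 21/2.8
= 276 + 5 + 7.50
= 288.5 mOsm/kg ≈ 288.5 mOsm/kg
Osmolar gap = measured − calculated = 316 − 288.5 = 27.5 mOsm/kg

27.5 mOsm/kg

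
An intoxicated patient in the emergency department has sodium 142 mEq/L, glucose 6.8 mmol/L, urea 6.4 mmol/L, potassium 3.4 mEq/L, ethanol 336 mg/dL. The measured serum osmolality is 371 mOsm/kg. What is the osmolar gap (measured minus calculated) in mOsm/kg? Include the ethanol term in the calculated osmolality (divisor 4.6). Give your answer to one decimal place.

Calculated osmolality = 2·Na + glucose + urea + ethanol/4.6
= 2·142 + 6.8 + 6.4 + 336/4.6
= 284 + 6.80 + 6.40 + 73.04
= 370.24 mOsm/kg ≈ 370.2 mOsm/kg
Osmolar gap = measured − calculated = 371 − 370.2 = 0.8 mOsm/kg

0.8 mOsm/kg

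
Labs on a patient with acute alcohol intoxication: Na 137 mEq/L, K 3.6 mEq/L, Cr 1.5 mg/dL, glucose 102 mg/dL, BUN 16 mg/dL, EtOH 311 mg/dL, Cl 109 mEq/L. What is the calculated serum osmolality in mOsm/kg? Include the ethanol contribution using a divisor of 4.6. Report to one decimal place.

353.0 mOsm/kg

Calculated osmolality = 2·Na + glucose/18 + BUN/2.8 + ethanol/4.6
= 2·137 + 102/18 + 16/2.8 + 311/4.6
= 274 + 5.67 + 5.71 + 67.61
= 352.99 mOsm/kg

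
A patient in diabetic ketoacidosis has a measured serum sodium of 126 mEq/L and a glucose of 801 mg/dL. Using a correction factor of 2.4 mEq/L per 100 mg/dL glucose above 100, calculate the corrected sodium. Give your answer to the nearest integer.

Corrected Na = measured Na + 2.4 · (glucose − 100)/100
= 126 + 2.4 · (801 − 100)/100
= 126 + 16.8
= 142.8 mEq/L

143 mEq/L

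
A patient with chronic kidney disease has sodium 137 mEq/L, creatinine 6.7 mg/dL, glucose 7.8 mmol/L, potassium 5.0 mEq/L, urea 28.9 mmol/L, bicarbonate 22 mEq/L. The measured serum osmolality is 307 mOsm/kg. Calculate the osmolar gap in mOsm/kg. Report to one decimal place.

Calculated osmolality = 2·Na + glucose + urea
= 2·137 + 7.8 + 28.9
= 274 + 7.80 + 28.90
= 310.7 mOsm/kg ≈ 310.7 mOsm/kg
Osmolar gap = measured − calculated = 307 − 310.7 = -3.7 mOsm/kg

-3.7 mOsm/kg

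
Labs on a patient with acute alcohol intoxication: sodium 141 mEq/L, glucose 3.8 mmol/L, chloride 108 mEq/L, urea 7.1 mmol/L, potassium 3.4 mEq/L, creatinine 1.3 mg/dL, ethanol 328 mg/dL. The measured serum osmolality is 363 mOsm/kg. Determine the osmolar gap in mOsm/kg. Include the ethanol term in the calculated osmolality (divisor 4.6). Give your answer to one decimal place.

Calculated osmolality = 2·Na + glucose + urea + ethanol/4.6
= 2·141 + 3.8 + 7.1 + 328/4.6
= 282 + 3.80 + 7.10 + 71.30
= 364.2 mOsm/kg ≈ 364.2 mOsm/kg
Osmolar gap = measured − calculated = 363 − 364.2 = -1.2 mOsm/kg

-1.2 mOsm/kg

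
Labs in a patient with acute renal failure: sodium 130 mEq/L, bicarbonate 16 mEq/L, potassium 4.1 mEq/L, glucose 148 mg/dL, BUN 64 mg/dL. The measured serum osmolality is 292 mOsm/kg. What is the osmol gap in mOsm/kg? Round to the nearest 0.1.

0.9 mOsm/kg

Calculated osmolality = 2·Na + glucose/18 + BUN/2.8
= 2·130 + 148/18 + 64/2.8
= 260 + 8.22 + 22.86
= 291.08 mOsm/kg ≈ 291.1 mOsm/kg
Osmolar gap = measured − calculated = 292 − 291.1 = 0.9 mOsm/kg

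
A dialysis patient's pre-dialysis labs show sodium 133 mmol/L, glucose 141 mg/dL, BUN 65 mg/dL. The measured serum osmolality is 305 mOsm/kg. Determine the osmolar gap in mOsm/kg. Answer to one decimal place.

8.0 mOsm/kg

Calculated osmolality = 2·Na + glucose/18 + BUN/2.8
= 2·133 + 141/18 + 65/2.8
= 266 + 7.83 + 23.21
= 297.04 mOsm/kg ≈ 297.0 mOsm/kg
Osmolar gap = measured − calculated = 305 − 297.0 = 8.0 mOsm/kg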